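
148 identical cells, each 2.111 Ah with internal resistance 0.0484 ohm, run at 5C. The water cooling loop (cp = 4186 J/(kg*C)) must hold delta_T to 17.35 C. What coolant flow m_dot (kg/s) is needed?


Step 1: I = 5 * 2.111 = 10.555 A
Step 2: Q_cell = I^2 * R = 10.555^2 * 0.0484 = 5.3921 W
Step 3: Q_total = 148 * 5.3921 = 798.03 W
Step 4: m_dot = Q_total / (cp * dT) = 798.03 / (4186 * 17.35) = 0.01099 kg/s

0.01099 kg/s


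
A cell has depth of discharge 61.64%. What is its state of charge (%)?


SOC = 100 - DOD = 100 - 61.64 = 38.36%

38.36%


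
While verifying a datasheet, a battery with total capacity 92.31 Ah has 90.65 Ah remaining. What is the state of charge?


SOC = (remaining / total) * 100 = (90.65 / 92.31) * 100 = 98.20%

98.20%


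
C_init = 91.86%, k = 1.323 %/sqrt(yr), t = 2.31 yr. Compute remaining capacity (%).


sqrt(t) = sqrt(2.31) = 1.5199
C_final = 91.86 - 1.323 * 1.5199 = 89.85%

89.85%


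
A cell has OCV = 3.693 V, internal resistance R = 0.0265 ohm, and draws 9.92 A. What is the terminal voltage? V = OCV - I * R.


IR drop = 9.92 * 0.0265 = 0.26288 V
V = 3.693 - 0.26288 = 3.430 V

3.430 V


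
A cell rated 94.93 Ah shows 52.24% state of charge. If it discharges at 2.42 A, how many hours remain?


Step 1: remaining = SOC/100 * C_total = 52.24/100 * 94.93 = 49.591 Ah
Step 2: t = remaining / I = 49.591 / 2.42 = 20.49 hr

20.49 hr


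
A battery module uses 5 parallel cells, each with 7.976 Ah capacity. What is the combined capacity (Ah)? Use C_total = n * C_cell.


C_total = 5 * 7.976 = 39.88 Ah

39.88 Ah


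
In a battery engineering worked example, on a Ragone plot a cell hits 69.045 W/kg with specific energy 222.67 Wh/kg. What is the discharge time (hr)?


t = E / P = 222.67 / 69.045 = 3.225 hr

3.225 hr


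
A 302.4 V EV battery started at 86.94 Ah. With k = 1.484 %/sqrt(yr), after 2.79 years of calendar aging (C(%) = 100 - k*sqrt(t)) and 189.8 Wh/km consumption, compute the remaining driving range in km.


Step 1: capacity retention = 100 - 1.484 * sqrt(2.79) = 100 - 1.484 * 1.6703 = 97.521%
Step 2: C_now = 86.94 * 97.521/100 = 84.785 Ah
Step 3: E_pack = V * C_now = 302.4 * 84.785 = 25639 Wh
Step 4: range = E_pack / consumption = 25639 / 189.8 = 135.1 km

135.1 km


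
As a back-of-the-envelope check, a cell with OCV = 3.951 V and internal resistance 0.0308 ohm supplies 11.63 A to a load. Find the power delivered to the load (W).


Step 1: V_terminal = OCV - I*R = 3.951 - 11.63 * 0.0308 = 3.5928 V
Step 2: P_out = V_terminal * I = 3.5928 * 11.63 = 41.78 W

41.78 W


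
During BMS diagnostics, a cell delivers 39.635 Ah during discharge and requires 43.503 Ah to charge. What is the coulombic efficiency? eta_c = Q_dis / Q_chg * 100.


eta_c = Q_dis / Q_chg * 100 = 39.635 / 43.503 * 100 = 91.11%

91.11%


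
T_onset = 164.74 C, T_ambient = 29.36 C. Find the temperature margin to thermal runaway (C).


margin = T_onset - T_ambient = 164.74 - 29.36 = 135.38 C

135.38 C


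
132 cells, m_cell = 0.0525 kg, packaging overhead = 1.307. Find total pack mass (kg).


Cell mass sum = 132 * 0.0525 = 6.93 kg
With overhead 1.307: m_pack = 6.93 * 1.307 = 9.058 kg

9.058 kg


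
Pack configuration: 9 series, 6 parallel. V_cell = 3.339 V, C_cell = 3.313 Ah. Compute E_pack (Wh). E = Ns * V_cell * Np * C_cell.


V_pack = 9 * 3.339 = 30.051 V
C_pack = 6 * 3.313 = 19.878 Ah
E = V_pack * C_pack = 30.051 * 19.878 = 597.4 Wh

597.4 Wh


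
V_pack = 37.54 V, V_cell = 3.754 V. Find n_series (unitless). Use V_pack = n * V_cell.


Rearranging: n = V_pack / V_cell = 37.54 / 3.754 = 10 cells

10


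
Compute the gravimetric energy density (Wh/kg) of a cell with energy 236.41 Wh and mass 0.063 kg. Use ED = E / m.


ED = E / m = 236.41 / 0.063 = 3753 Wh/kg

3753 Wh/kg


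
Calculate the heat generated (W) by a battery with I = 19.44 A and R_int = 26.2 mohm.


Convert: R = 26.2 mohm = 0.0262 ohm
Q = I^2 * R = 19.44^2 * 0.0262 = 9.901 W

9.901 W


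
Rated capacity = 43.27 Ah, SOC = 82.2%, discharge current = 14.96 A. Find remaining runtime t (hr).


Step 1: remaining = SOC/100 * C_total = 82.2/100 * 43.27 = 35.568 Ah
Step 2: t = remaining / I = 35.568 / 14.96 = 2.378 hr

2.378 hr


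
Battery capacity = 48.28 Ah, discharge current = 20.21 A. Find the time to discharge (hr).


Runtime = 48.28 Ah / 20.21 A = 2.389 hr

2.389 hr


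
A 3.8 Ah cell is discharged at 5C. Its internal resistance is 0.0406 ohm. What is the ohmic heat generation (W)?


Step 1: I = C_rate * capacity = 5 * 3.8 = 19 A
Step 2: Q = I^2 * R = 19^2 * 0.0406 = 361 * 0.0406 = 14.66 W

14.66 W


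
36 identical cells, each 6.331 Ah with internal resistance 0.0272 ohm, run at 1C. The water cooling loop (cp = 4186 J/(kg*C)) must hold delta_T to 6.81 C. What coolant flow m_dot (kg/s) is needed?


Step 1: I = 1 * 6.331 = 6.331 A
Step 2: Q_cell = I^2 * R = 6.331^2 * 0.0272 = 1.0902 W
Step 3: Q_total = 36 * 1.0902 = 39.247 W
Step 4: m_dot = Q_total / (cp * dT) = 39.247 / (4186 * 6.81) = 0.001377 kg/s

0.001377 kg/s


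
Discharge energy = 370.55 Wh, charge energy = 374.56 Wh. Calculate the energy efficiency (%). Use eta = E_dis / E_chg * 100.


Round-trip efficiency = 370.55/374.56 * 100% = 98.93%

98.93%


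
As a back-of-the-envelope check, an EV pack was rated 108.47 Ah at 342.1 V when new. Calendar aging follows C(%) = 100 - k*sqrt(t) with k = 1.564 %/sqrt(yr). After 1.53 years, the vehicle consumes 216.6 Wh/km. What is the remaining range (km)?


Step 1: capacity retention = 100 - 1.564 * sqrt(1.53) = 100 - 1.564 * 1.2369 = 98.065%
Step 2: C_now = 108.47 * 98.065/100 = 106.37 Ah
Step 3: E_pack = V * C_now = 342.1 * 106.37 = 36389 Wh
Step 4: range = E_pack / consumption = 36389 / 216.6 = 168.0 km

168.0 km


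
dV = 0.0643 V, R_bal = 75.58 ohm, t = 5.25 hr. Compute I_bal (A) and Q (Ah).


I_bal = dV / R = 0.0643 / 75.58 = 8.5075e-04 A
Q = I_bal * t = 8.5075e-04 * 5.25 = 0.004466 Ah

I=8.5075e-04 A, Q=0.004466 Ah


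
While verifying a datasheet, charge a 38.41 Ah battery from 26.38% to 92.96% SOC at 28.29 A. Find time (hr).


delta_Ah = 38.41 * (92.96 - 26.38) / 100 = 25.573 Ah
t = delta_Ah / I = 25.573 / 28.29 = 0.9040 hr

0.9040 hr


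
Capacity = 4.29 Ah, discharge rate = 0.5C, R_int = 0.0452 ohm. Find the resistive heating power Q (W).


Step 1: I = C_rate * capacity = 0.5 * 4.29 = 2.145 A
Step 2: Q = I^2 * R = 2.145^2 * 0.0452 = 4.601 * 0.0452 = 0.2080 W

0.2080 W


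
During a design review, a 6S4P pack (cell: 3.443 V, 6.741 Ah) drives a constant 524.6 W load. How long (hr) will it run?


Step 1: E_pack = Ns * V_cell * Np * C_cell = 6 * 3.443 * 4 * 6.741 = 557.02 Wh
Step 2: t = E_pack / P = 557.02 / 524.6 = 1.062 hr

1.062 hr


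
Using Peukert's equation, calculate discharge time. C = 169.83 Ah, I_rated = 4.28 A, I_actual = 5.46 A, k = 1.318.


t_rated = C / I_rated = 169.83 / 4.28 = 39.68 hr
(I_rated/I)^k = (0.78388)^1.318 = 0.72547
t = t_rated * (I_rated/I)^k = 39.68 * 0.72547 = 28.79 hr

28.79 hr


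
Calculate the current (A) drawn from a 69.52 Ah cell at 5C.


I = C_rate * capacity = 5 * 69.52 = 347.6 A

347.6 A


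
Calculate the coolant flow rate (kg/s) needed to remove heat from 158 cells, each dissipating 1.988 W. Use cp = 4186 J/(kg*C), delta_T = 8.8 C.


Q_total = 158 * 1.988 = 314.1 W
m_dot = Q_total / (cp * dT) = 314.1 / (4186 * 8.8) = 0.008527 kg/s

0.008527 kg/s


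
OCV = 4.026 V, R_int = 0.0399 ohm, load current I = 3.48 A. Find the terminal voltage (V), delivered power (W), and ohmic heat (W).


Step 1: V_terminal = OCV - I*R = 4.026 - 3.48 * 0.0399 = 3.8871 V
Step 2: P_out = V_terminal * I = 3.8871 * 3.48 = 13.53 W
Step 3: Q = I^2 * R = 3.48^2 * 0.0399 = 0.4832 W

V=3.8871 V, P=13.53 W, Q=0.4832 W


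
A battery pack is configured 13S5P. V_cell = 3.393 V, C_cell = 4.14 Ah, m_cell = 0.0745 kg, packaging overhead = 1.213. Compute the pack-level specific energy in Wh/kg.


Step 1: V_pack = 13 * 3.393 = 44.109 V
Step 2: C_pack = 5 * 4.14 = 20.7 Ah
Step 3: E_pack = V_pack * C_pack = 44.109 * 20.7 = 913.06 Wh
Step 4: m_pack = 13 * 5 * 0.0745 * 1.213 = 5.874 kg
Step 5: ED = E_pack / m_pack = 913.06 / 5.874 = 155.4 Wh/kg

155.4 Wh/kg


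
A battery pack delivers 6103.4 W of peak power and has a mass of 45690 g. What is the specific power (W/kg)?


Convert: m = 45690 g = 45.69 kg
Specific power = 6103.4 W / 45.69 kg = 133.6 W/kg

133.6 W/kg


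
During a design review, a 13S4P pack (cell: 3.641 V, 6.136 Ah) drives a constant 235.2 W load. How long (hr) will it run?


Step 1: E_pack = Ns * V_cell * Np * C_cell = 13 * 3.641 * 4 * 6.136 = 1161.7 Wh
Step 2: t = E_pack / P = 1161.7 / 235.2 = 4.939 hr

4.939 hr


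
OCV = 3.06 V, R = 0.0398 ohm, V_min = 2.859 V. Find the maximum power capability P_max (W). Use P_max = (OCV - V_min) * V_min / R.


P_max = (OCV - V_min) * V_min / R = (3.06 - 2.859) * 2.859 / 0.0398 = 0.201 * 2.859 / 0.0398 = 14.44 W

14.44 W


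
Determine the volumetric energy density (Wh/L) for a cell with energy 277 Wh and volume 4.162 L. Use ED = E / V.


Volumetric ED = 277 Wh / 4.162 L = 66.55 Wh/L

66.55 Wh/L


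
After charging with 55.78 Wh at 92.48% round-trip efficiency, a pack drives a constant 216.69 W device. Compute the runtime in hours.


Step 1: E_discharge = eta/100 * E_charge = 92.48/100 * 55.78 = 51.585 Wh
Step 2: t = E_discharge / P = 51.585 / 216.69 = 0.2381 hr

0.2381 hr


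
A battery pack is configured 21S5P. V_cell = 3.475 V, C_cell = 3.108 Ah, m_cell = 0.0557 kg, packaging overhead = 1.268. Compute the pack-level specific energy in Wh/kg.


Step 1: V_pack = 21 * 3.475 = 72.975 V
Step 2: C_pack = 5 * 3.108 = 15.54 Ah
Step 3: E_pack = V_pack * C_pack = 72.975 * 15.54 = 1134 Wh
Step 4: m_pack = 21 * 5 * 0.0557 * 1.268 = 7.4159 kg
Step 5: ED = E_pack / m_pack = 1134 / 7.4159 = 152.9 Wh/kg

152.9 Wh/kg


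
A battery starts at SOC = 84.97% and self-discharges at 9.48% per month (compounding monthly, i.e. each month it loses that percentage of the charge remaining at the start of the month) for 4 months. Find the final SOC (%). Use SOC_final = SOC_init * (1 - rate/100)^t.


Monthly retention factor = 1 - 9.48/100 = 0.9052
Over 4 months: factor^4 = 0.6714
SOC_final = 84.97 * 0.6714 = 57.05%

57.05%


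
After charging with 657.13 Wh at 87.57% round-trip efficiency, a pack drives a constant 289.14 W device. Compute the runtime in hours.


Step 1: E_discharge = eta/100 * E_charge = 87.57/100 * 657.13 = 575.45 Wh
Step 2: t = E_discharge / P = 575.45 / 289.14 = 1.990 hr

1.990 hr


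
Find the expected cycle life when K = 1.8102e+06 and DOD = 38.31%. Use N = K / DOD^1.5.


DOD^1.5 = 237.12
N = K / DOD^1.5 = 1.8102e+06 / 237.12 = 7634

7634 cycles


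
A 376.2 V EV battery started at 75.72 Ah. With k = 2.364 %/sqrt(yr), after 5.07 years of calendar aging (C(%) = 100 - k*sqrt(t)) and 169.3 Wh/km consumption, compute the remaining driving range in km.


Step 1: capacity retention = 100 - 2.364 * sqrt(5.07) = 100 - 2.364 * 2.2517 = 94.677%
Step 2: C_now = 75.72 * 94.677/100 = 71.689 Ah
Step 3: E_pack = V * C_now = 376.2 * 71.689 = 26969 Wh
Step 4: range = E_pack / consumption = 26969 / 169.3 = 159.3 km

159.3 km


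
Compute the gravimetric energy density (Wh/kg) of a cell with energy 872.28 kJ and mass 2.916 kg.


Convert: E = 872.28 kJ = 242.3 Wh
ED = E / m = 242.3 / 2.916 = 83.09 Wh/kg

83.09 Wh/kg


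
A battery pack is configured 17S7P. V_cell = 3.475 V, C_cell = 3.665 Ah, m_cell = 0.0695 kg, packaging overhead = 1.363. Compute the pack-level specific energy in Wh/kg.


Step 1: V_pack = 17 * 3.475 = 59.075 V
Step 2: C_pack = 7 * 3.665 = 25.655 Ah
Step 3: E_pack = V_pack * C_pack = 59.075 * 25.655 = 1515.6 Wh
Step 4: m_pack = 17 * 7 * 0.0695 * 1.363 = 11.273 kg
Step 5: ED = E_pack / m_pack = 1515.6 / 11.273 = 134.4 Wh/kg

134.4 Wh/kg


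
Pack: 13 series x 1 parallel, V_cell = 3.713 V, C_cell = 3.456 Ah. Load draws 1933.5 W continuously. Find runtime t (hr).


Step 1: E_pack = Ns * V_cell * Np * C_cell = 13 * 3.713 * 1 * 3.456 = 166.82 Wh
Step 2: t = E_pack / P = 166.82 / 1933.5 = 0.08628 hr

0.08628 hr


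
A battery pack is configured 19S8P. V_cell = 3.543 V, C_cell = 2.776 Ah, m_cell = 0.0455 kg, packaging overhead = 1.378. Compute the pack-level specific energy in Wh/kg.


Step 1: V_pack = 19 * 3.543 = 67.317 V
Step 2: C_pack = 8 * 2.776 = 22.208 Ah
Step 3: E_pack = V_pack * C_pack = 67.317 * 22.208 = 1495 Wh
Step 4: m_pack = 19 * 8 * 0.0455 * 1.378 = 9.5302 kg
Step 5: ED = E_pack / m_pack = 1495 / 9.5302 = 156.9 Wh/kg

156.9 Wh/kg


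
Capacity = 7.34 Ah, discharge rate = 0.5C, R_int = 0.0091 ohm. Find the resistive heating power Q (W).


Step 1: I = C_rate * capacity = 0.5 * 7.34 = 3.67 A
Step 2: Q = I^2 * R = 3.67^2 * 0.0091 = 13.469 * 0.0091 = 0.1226 W

0.1226 W


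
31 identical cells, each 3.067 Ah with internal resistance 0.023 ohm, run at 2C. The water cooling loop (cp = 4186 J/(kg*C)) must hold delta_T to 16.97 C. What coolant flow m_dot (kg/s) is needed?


Step 1: I = 2 * 3.067 = 6.134 A
Step 2: Q_cell = I^2 * R = 6.134^2 * 0.023 = 0.8654 W
Step 3: Q_total = 31 * 0.8654 = 26.827 W
Step 4: m_dot = Q_total / (cp * dT) = 26.827 / (4186 * 16.97) = 3.777e-04 kg/s

3.777e-04 kg/s


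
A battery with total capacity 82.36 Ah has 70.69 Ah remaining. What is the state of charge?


SOC = (remaining / total) * 100 = (70.69 / 82.36) * 100 = 85.83%

85.83%


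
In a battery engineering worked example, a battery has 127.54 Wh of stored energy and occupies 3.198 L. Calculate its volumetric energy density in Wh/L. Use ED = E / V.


Volumetric ED = 127.54 Wh / 3.198 L = 39.88 Wh/L

39.88 Wh/L


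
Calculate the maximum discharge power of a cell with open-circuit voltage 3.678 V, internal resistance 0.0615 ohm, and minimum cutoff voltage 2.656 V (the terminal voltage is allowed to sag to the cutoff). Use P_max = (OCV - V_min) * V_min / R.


P_max = (OCV - V_min) * V_min / R = (3.678 - 2.656) * 2.656 / 0.0615 = 1.022 * 2.656 / 0.0615 = 44.14 W

44.14 W


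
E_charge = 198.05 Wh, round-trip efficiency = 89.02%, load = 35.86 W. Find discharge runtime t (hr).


Step 1: E_discharge = eta/100 * E_charge = 89.02/100 * 198.05 = 176.3 Wh
Step 2: t = E_discharge / P = 176.3 / 35.86 = 4.916 hr

4.916 hr


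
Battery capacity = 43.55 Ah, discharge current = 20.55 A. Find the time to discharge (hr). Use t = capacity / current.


t = capacity / current = 43.55 / 20.55 = 2.119 hr

2.119 hr


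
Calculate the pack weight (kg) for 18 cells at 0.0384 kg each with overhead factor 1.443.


Cell mass sum = 18 * 0.0384 = 0.6912 kg
With overhead 1.443: m_pack = 0.6912 * 1.443 = 0.9974 kg

0.9974 kg


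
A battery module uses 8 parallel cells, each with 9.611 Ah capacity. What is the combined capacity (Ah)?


Parallel capacities add: 8 * 9.611 Ah = 76.888 Ah

76.888 Ah


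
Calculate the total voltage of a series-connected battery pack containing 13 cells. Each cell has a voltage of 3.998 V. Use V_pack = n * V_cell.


With 13 cells in series at 3.998 V each, V_pack = 51.974 V

51.974 V


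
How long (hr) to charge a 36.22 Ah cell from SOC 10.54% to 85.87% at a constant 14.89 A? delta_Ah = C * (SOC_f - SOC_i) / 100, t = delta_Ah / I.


Step 1: dSOC = 85.87% - 10.54% = 75.33%
Step 2: delta_Ah = 36.22 * 75.33 / 100 = 27.285 Ah
Step 3: t = 27.285 / 14.89 = 1.832 hr

1.832 hr


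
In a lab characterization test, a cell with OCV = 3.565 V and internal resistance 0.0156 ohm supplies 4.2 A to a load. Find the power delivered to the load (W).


Step 1: V_terminal = OCV - I*R = 3.565 - 4.2 * 0.0156 = 3.4995 V
Step 2: P_out = V_terminal * I = 3.4995 * 4.2 = 14.70 W

14.70 W


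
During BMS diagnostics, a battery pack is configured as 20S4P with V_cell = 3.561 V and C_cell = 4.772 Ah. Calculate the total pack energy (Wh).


E = Ns * Vcell * Np * Ccell = 20 * 3.561 * 4 * 4.772 = 1359 Wh

1359 Wh


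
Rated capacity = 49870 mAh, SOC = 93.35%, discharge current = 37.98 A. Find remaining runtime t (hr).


Convert: C_total = 49870 mAh = 49.87 Ah
Step 1: remaining = SOC/100 * C_total = 93.35/100 * 49.87 = 46.554 Ah
Step 2: t = remaining / I = 46.554 / 37.98 = 1.226 hr

1.226 hr


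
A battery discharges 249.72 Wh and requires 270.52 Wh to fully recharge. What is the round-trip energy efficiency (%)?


Round-trip efficiency = 249.72/270.52 * 100% = 92.31%

92.31%


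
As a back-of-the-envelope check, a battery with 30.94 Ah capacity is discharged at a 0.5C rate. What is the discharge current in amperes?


I = C_rate * capacity = 0.5 * 30.94 = 15.47 A

15.47 A


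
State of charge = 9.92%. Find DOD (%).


Complement of SOC: DOD = 100% - 9.92% = 90.08%

90.08%


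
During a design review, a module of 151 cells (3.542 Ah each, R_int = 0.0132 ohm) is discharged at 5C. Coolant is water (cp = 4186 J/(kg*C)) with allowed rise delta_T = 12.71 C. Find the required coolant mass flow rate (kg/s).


Step 1: I = 5 * 3.542 = 17.71 A
Step 2: Q_cell = I^2 * R = 17.71^2 * 0.0132 = 4.1401 W
Step 3: Q_total = 151 * 4.1401 = 625.16 W
Step 4: m_dot = Q_total / (cp * dT) = 625.16 / (4186 * 12.71) = 0.01175 kg/s

0.01175 kg/s


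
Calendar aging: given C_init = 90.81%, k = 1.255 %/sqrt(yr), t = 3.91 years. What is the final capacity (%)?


Step 1: sqrt(3.91 yr) = 1.9774
Step 2: drop = 1.255 * 1.9774 = 2.4816
Step 3: C_final = 90.81 - 2.4816 = 88.33%

88.33%


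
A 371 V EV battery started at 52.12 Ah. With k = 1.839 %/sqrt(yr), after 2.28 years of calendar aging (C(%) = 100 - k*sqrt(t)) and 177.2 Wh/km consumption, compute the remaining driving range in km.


Step 1: capacity retention = 100 - 1.839 * sqrt(2.28) = 100 - 1.839 * 1.51 = 97.223%
Step 2: C_now = 52.12 * 97.223/100 = 50.673 Ah
Step 3: E_pack = V * C_now = 371 * 50.673 = 18800 Wh
Step 4: range = E_pack / consumption = 18800 / 177.2 = 106.1 km

106.1 km


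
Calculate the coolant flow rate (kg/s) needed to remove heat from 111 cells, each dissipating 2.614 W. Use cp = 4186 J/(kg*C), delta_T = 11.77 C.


Step 1: Total heat Q = 111 * 2.614 W = 290.15 W
Step 2: denom = cp * dT = 4186 * 11.77 = 49269
Step 3: m_dot = 290.15 / 49269 = 0.005889 kg/s

0.005889 kg/s


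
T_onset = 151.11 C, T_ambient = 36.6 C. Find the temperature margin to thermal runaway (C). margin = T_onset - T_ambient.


Safety margin = 151.11 C - 36.6 C = 114.51 C

114.51 C


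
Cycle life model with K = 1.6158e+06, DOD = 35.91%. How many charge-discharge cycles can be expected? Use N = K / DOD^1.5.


DOD^1.5 = 215.19
N = K / DOD^1.5 = 1.6158e+06 / 215.19 = 7509

7509 cycles


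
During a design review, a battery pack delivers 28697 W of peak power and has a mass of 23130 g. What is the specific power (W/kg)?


Convert: m = 23130 g = 23.13 kg
Specific power = 28697 W / 23.13 kg = 1241 W/kg

1241 W/kg


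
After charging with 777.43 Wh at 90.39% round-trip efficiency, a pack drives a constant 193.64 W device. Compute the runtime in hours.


Step 1: E_discharge = eta/100 * E_charge = 90.39/100 * 777.43 = 702.72 Wh
Step 2: t = E_discharge / P = 702.72 / 193.64 = 3.629 hr

3.629 hr


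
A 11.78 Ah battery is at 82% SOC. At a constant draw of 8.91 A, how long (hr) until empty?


Step 1: remaining = SOC/100 * C_total = 82/100 * 11.78 = 9.6596 Ah
Step 2: t = remaining / I = 9.6596 / 8.91 = 1.084 hr

1.084 hr


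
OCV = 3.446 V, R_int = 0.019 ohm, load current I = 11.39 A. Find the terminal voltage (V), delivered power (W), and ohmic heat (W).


Step 1: V_terminal = OCV - I*R = 3.446 - 11.39 * 0.019 = 3.2296 V
Step 2: P_out = V_terminal * I = 3.2296 * 11.39 = 36.79 W
Step 3: Q = I^2 * R = 11.39^2 * 0.019 = 2.465 W

V=3.2296 V, P=36.79 W, Q=2.465 W


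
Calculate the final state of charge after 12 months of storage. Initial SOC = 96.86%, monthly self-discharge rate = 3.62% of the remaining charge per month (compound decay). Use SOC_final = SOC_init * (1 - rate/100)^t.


decay = (1 - 3.62/100)^12 = 0.64246
SOC_final = 96.86 * 0.64246 = 62.23%

62.23%


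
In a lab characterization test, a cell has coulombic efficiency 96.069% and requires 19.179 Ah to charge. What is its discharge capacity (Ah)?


Q_dis = eta/100 * Q_chg = 96.069/100 * 19.179 = 18.43 Ah

18.43 Ah


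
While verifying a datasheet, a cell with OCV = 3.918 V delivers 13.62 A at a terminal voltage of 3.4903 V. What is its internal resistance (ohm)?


R = (OCV - V) / I = (3.918 - 3.4903) / 13.62 = 0.03140 ohm

0.03140 ohm


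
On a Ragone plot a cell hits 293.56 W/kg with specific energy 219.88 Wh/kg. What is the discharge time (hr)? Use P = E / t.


t = E / P = 219.88 / 293.56 = 0.7490 hr

0.7490 hr


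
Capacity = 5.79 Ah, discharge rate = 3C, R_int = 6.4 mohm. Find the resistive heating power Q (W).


Convert: R = 6.4 mohm = 0.0064 ohm
Step 1: I = C_rate * capacity = 3 * 5.79 = 17.37 A
Step 2: Q = I^2 * R = 17.37^2 * 0.0064 = 301.72 * 0.0064 = 1.931 W

1.931 W


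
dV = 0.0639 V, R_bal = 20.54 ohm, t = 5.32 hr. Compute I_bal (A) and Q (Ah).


I_bal = dV / R = 0.0639 / 20.54 = 0.003111 A
Q = I_bal * t = 0.003111 * 5.32 = 0.01655 Ah

I=0.003111 A, Q=0.01655 Ah


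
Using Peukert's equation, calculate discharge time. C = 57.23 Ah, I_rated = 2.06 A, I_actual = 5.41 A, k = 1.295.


Step 1: t_rated = C / I_rated = 57.23 / 2.06 = 27.782 hr
Step 2: ratio = 2.06 / 5.41 = 0.38078
Step 3: ratio^k = 0.38078^1.295 = 0.2864
Step 4: t = t_rated * ratio^k = 27.782 * 0.2864 = 7.957 hr

7.957 hr


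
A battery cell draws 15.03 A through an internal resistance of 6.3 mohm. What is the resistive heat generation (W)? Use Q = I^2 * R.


Convert: R = 6.3 mohm = 0.0063 ohm
Q = I^2 * R = 15.03^2 * 0.0063 = 1.423 W

1.423 W


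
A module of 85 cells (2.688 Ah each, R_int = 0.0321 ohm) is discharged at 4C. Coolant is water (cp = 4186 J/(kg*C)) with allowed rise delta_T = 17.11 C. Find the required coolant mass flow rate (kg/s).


Step 1: I = 4 * 2.688 = 10.752 A
Step 2: Q_cell = I^2 * R = 10.752^2 * 0.0321 = 3.7109 W
Step 3: Q_total = 85 * 3.7109 = 315.43 W
Step 4: m_dot = Q_total / (cp * dT) = 315.43 / (4186 * 17.11) = 0.004404 kg/s

0.004404 kg/s


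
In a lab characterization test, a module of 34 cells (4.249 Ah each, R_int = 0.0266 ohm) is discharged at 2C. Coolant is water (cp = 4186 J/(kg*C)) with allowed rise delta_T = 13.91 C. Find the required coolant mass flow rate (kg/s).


Step 1: I = 2 * 4.249 = 8.498 A
Step 2: Q_cell = I^2 * R = 8.498^2 * 0.0266 = 1.9209 W
Step 3: Q_total = 34 * 1.9209 = 65.311 W
Step 4: m_dot = Q_total / (cp * dT) = 65.311 / (4186 * 13.91) = 0.001122 kg/s

0.001122 kg/s


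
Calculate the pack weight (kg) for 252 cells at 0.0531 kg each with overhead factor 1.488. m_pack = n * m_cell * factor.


Cell mass sum = 252 * 0.0531 = 13.381 kg
With overhead 1.488: m_pack = 13.381 * 1.488 = 19.91 kg

19.91 kg


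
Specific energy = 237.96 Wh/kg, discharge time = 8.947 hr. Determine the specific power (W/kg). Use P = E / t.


Specific power = 237.96 Wh/kg / 8.947 hr = 26.60 W/kg

26.60 W/kg


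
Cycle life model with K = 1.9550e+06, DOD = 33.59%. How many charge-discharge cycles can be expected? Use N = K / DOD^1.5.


Step 1: DOD^1.5 = 33.59^1.5 = 194.68
Step 2: N = 1.9550e+06 / 194.68 = 10040 cycles

10040 cycles


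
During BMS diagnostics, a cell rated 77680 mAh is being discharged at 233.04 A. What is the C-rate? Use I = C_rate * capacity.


Convert: capacity = 77680 mAh = 77.68 Ah
C_rate = I / capacity = 233.04 / 77.68 = 3C

3C


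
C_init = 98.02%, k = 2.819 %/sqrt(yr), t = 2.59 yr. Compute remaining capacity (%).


sqrt(t) = sqrt(2.59) = 1.6093
C_final = 98.02 - 2.819 * 1.6093 = 93.48%

93.48%


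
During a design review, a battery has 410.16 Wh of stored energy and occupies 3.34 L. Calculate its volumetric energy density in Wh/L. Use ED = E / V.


Volumetric ED = 410.16 Wh / 3.34 L = 122.8 Wh/L

122.8 Wh/L


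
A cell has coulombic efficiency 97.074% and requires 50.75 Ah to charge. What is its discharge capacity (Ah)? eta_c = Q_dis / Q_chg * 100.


Q_dis = eta/100 * Q_chg = 97.074/100 * 50.75 = 49.27 Ah

49.27 Ah


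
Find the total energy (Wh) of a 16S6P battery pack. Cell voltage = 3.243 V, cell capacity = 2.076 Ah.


V_pack = 16 * 3.243 = 51.888 V
C_pack = 6 * 2.076 = 12.456 Ah
E = V_pack * C_pack = 51.888 * 12.456 = 646.3 Wh

646.3 Wh


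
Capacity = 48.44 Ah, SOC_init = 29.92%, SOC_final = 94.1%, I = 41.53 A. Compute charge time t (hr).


Step 1: dSOC = 94.1% - 29.92% = 64.18%
Step 2: delta_Ah = 48.44 * 64.18 / 100 = 31.089 Ah
Step 3: t = 31.089 / 41.53 = 0.7486 hr

0.7486 hr


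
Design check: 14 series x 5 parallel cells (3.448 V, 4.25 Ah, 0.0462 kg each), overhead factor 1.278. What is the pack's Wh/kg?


Step 1: V_pack = 14 * 3.448 = 48.272 V
Step 2: C_pack = 5 * 4.25 = 21.25 Ah
Step 3: E_pack = V_pack * C_pack = 48.272 * 21.25 = 1025.8 Wh
Step 4: m_pack = 14 * 5 * 0.0462 * 1.278 = 4.1331 kg
Step 5: ED = E_pack / m_pack = 1025.8 / 4.1331 = 248.2 Wh/kg

248.2 Wh/kg


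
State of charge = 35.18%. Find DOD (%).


DOD = 100 - SOC = 100 - 35.18 = 64.82%

64.82%


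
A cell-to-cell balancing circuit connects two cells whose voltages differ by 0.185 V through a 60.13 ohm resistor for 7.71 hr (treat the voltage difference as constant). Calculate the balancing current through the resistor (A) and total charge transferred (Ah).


First, Ohm's law: I_bal = 0.185 V / 60.13 ohm = 0.0030767 A
Then Q = I * t = 0.0030767 A * 7.71 hr = 0.02372 Ah

I=0.0030767 A, Q=0.02372 Ah


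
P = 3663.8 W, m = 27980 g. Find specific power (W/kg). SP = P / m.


Convert: m = 27980 g = 27.98 kg
SP = P / m = 3663.8 / 27.98 = 130.9 W/kg

130.9 W/kg


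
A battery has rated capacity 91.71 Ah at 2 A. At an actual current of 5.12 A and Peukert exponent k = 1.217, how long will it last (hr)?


Step 1: t_rated = C / I_rated = 91.71 / 2 = 45.855 hr
Step 2: ratio = 2 / 5.12 = 0.39063
Step 3: ratio^k = 0.39063^1.217 = 0.31855
Step 4: t = t_rated * ratio^k = 45.855 * 0.31855 = 14.61 hr

14.61 hr


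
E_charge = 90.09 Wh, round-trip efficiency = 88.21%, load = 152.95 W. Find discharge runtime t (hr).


Step 1: E_discharge = eta/100 * E_charge = 88.21/100 * 90.09 = 79.468 Wh
Step 2: t = E_discharge / P = 79.468 / 152.95 = 0.5196 hr

0.5196 hr


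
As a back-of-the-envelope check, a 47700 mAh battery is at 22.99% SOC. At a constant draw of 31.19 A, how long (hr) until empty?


Convert: C_total = 47700 mAh = 47.7 Ah
Step 1: remaining = SOC/100 * C_total = 22.99/100 * 47.7 = 10.966 Ah
Step 2: t = remaining / I = 10.966 / 31.19 = 0.3516 hr

0.3516 hr


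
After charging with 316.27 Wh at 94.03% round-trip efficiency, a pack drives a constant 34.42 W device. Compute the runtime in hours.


Step 1: E_discharge = eta/100 * E_charge = 94.03/100 * 316.27 = 297.39 Wh
Step 2: t = E_discharge / P = 297.39 / 34.42 = 8.640 hr

8.640 hr


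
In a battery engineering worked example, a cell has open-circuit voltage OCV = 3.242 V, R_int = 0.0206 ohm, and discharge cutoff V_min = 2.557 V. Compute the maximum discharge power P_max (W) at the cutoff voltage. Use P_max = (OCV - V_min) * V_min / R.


dV = OCV - V_min = 0.685 V (so I_max = dV / R)
P_max = dV * V_min / R = 0.685 * 2.557 / 0.0206 = 85.03 W

85.03 W


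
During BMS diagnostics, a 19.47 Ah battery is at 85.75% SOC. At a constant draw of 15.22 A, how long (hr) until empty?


Step 1: remaining = SOC/100 * C_total = 85.75/100 * 19.47 = 16.696 Ah
Step 2: t = remaining / I = 16.696 / 15.22 = 1.097 hr

1.097 hr


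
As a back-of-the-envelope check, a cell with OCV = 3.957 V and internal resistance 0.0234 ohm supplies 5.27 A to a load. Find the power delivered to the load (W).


Step 1: V_terminal = OCV - I*R = 3.957 - 5.27 * 0.0234 = 3.8337 V
Step 2: P_out = V_terminal * I = 3.8337 * 5.27 = 20.20 W

20.20 W


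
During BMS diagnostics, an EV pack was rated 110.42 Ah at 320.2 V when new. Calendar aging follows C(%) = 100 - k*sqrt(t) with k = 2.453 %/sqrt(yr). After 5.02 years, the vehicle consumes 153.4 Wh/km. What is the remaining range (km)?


Step 1: capacity retention = 100 - 2.453 * sqrt(5.02) = 100 - 2.453 * 2.2405 = 94.504%
Step 2: C_now = 110.42 * 94.504/100 = 104.35 Ah
Step 3: E_pack = V * C_now = 320.2 * 104.35 = 33413 Wh
Step 4: range = E_pack / consumption = 33413 / 153.4 = 217.8 km

217.8 km


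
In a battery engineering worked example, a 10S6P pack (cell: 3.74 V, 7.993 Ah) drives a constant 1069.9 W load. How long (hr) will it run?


Step 1: E_pack = Ns * V_cell * Np * C_cell = 10 * 3.74 * 6 * 7.993 = 1793.6 Wh
Step 2: t = E_pack / P = 1793.6 / 1069.9 = 1.676 hr

1.676 hr


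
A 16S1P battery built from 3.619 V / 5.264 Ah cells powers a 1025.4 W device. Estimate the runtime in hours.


Step 1: E_pack = Ns * V_cell * Np * C_cell = 16 * 3.619 * 1 * 5.264 = 304.81 Wh
Step 2: t = E_pack / P = 304.81 / 1025.4 = 0.2973 hr

0.2973 hr


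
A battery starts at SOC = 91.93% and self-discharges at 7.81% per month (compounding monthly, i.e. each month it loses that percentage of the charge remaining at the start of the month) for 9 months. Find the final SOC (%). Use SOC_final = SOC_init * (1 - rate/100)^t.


decay = (1 - 7.81/100)^9 = 0.48101
SOC_final = 91.93 * 0.48101 = 44.22%

44.22%


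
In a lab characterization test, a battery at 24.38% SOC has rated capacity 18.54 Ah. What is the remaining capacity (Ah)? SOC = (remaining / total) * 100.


remaining = SOC / 100 * total = 24.38 / 100 * 18.54 = 4.520 Ah

4.520 Ah


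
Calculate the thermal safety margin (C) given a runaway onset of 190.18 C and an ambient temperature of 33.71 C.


margin = T_onset - T_ambient = 190.18 - 33.71 = 156.47 C

156.47 C


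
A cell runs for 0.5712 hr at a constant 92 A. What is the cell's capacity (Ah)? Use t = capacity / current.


C = I * t = 92 * 0.5712 = 52.55 Ah

52.55 Ah


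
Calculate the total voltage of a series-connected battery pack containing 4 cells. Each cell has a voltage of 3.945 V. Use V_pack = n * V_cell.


Series voltages add: 4 * 3.945 V = 15.78 V

15.78 V


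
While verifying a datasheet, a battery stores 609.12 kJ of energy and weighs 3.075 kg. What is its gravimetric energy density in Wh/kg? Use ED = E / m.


Convert: E = 609.12 kJ = 169.2 Wh
ED = E / m = 169.2 / 3.075 = 55.02 Wh/kg

55.02 Wh/kg


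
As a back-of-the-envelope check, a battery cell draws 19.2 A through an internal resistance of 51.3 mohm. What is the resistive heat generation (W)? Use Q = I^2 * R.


Convert: R = 51.3 mohm = 0.0513 ohm
Q = I^2 * R = 19.2^2 * 0.0513 = 18.91 W

18.91 W


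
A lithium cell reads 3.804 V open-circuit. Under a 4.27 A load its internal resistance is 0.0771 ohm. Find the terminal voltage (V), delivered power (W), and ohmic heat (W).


Step 1: V_terminal = OCV - I*R = 3.804 - 4.27 * 0.0771 = 3.4748 V
Step 2: P_out = V_terminal * I = 3.4748 * 4.27 = 14.84 W
Step 3: Q = I^2 * R = 4.27^2 * 0.0771 = 1.406 W

V=3.4748 V, P=14.84 W, Q=1.406 W


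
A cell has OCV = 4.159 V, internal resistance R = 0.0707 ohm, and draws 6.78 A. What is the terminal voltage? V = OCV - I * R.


V = OCV - I*R = 4.159 - 6.78 * 0.0707 = 3.680 V

3.680 V


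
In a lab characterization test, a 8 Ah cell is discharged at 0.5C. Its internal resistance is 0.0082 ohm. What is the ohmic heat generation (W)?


Step 1: I = C_rate * capacity = 0.5 * 8 = 4 A
Step 2: Q = I^2 * R = 4^2 * 0.0082 = 16 * 0.0082 = 0.1312 W

0.1312 W


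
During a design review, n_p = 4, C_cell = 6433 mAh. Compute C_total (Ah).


Convert: C_cell = 6433 mAh = 6.433 Ah
C_total = 4 * 6.433 = 25.732 Ah

25.732 Ah


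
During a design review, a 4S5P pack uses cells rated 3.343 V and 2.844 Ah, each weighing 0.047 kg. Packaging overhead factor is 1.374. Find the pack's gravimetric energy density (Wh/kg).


Step 1: V_pack = 4 * 3.343 = 13.372 V
Step 2: C_pack = 5 * 2.844 = 14.22 Ah
Step 3: E_pack = V_pack * C_pack = 13.372 * 14.22 = 190.15 Wh
Step 4: m_pack = 4 * 5 * 0.047 * 1.374 = 1.2916 kg
Step 5: ED = E_pack / m_pack = 190.15 / 1.2916 = 147.2 Wh/kg

147.2 Wh/kg


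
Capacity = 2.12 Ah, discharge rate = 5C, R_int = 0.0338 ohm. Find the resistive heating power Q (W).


Step 1: I = C_rate * capacity = 5 * 2.12 = 10.6 A
Step 2: Q = I^2 * R = 10.6^2 * 0.0338 = 112.36 * 0.0338 = 3.798 W

3.798 W


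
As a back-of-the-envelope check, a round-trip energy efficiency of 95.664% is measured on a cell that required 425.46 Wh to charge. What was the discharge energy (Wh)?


E_dis = eta/100 * E_chg = 95.664/100 * 425.46 = 407.0 Wh

407.0 Wh


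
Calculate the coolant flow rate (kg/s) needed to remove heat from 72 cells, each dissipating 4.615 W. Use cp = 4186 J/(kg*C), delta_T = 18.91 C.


Q_total = 72 * 4.615 = 332.28 W
m_dot = Q_total / (cp * dT) = 332.28 / (4186 * 18.91) = 0.004198 kg/s

0.004198 kg/s


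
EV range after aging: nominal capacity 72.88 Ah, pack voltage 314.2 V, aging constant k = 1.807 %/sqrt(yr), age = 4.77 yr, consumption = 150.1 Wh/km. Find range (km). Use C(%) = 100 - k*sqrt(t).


Step 1: capacity retention = 100 - 1.807 * sqrt(4.77) = 100 - 1.807 * 2.184 = 96.054%
Step 2: C_now = 72.88 * 96.054/100 = 70.004 Ah
Step 3: E_pack = V * C_now = 314.2 * 70.004 = 21995 Wh
Step 4: range = E_pack / consumption = 21995 / 150.1 = 146.5 km

146.5 km


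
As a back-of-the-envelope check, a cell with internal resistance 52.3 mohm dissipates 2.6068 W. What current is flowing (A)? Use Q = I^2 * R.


Convert: R = 52.3 mohm = 0.0523 ohm
I = sqrt(Q / R) = sqrt(2.6068 / 0.0523) = sqrt(49.843) = 7.060 A

7.060 A


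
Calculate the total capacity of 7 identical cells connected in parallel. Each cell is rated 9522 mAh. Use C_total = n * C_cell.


Convert: C_cell = 9522 mAh = 9.522 Ah
C_total = 7 * 9.522 = 66.654 Ah

66.654 Ah


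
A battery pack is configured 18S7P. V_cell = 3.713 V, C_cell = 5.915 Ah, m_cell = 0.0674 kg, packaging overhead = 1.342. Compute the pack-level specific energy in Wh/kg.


Step 1: V_pack = 18 * 3.713 = 66.834 V
Step 2: C_pack = 7 * 5.915 = 41.405 Ah
Step 3: E_pack = V_pack * C_pack = 66.834 * 41.405 = 2767.3 Wh
Step 4: m_pack = 18 * 7 * 0.0674 * 1.342 = 11.397 kg
Step 5: ED = E_pack / m_pack = 2767.3 / 11.397 = 242.8 Wh/kg

242.8 Wh/kg


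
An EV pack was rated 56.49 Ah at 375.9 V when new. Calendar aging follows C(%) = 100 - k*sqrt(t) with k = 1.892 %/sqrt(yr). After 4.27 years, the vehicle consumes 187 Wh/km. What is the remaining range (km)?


Step 1: capacity retention = 100 - 1.892 * sqrt(4.27) = 100 - 1.892 * 2.0664 = 96.09%
Step 2: C_now = 56.49 * 96.09/100 = 54.281 Ah
Step 3: E_pack = V * C_now = 375.9 * 54.281 = 20404 Wh
Step 4: range = E_pack / consumption = 20404 / 187 = 109.1 km

109.1 km


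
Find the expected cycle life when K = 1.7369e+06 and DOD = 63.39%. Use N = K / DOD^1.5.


Step 1: DOD^1.5 = 63.39^1.5 = 504.7
Step 2: N = 1.7369e+06 / 504.7 = 3441 cycles

3441 cycles


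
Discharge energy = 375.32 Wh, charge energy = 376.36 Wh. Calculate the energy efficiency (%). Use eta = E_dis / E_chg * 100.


eta_e = E_dis / E_chg * 100 = 375.32 / 376.36 * 100 = 99.72%

99.72%


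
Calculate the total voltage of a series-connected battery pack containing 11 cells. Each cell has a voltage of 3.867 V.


With 11 cells in series at 3.867 V each, V_pack = 42.537 V

42.537 V


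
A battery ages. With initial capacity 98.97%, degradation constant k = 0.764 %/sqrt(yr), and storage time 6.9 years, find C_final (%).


sqrt(t) = sqrt(6.9) = 2.6268
C_final = 98.97 - 0.764 * 2.6268 = 96.96%

96.96%


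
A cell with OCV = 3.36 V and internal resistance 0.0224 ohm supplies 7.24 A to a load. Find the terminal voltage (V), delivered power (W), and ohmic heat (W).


Step 1: V_terminal = OCV - I*R = 3.36 - 7.24 * 0.0224 = 3.1978 V
Step 2: P_out = V_terminal * I = 3.1978 * 7.24 = 23.15 W
Step 3: Q = I^2 * R = 7.24^2 * 0.0224 = 1.174 W

V=3.1978 V, P=23.15 W, Q=1.174 W


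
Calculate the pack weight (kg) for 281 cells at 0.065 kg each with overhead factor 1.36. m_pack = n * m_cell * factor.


m_pack = n * m_cell * overhead = 281 * 0.065 * 1.36 = 24.84 kg

24.84 kg


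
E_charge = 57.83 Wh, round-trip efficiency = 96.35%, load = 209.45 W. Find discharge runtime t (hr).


Step 1: E_discharge = eta/100 * E_charge = 96.35/100 * 57.83 = 55.719 Wh
Step 2: t = E_discharge / P = 55.719 / 209.45 = 0.2660 hr

0.2660 hr


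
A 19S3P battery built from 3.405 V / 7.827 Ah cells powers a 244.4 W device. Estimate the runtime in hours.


Step 1: E_pack = Ns * V_cell * Np * C_cell = 19 * 3.405 * 3 * 7.827 = 1519.1 Wh
Step 2: t = E_pack / P = 1519.1 / 244.4 = 6.216 hr

6.216 hr


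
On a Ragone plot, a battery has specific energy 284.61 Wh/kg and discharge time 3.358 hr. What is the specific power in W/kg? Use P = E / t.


Specific power = 284.61 Wh/kg / 3.358 hr = 84.76 W/kg

84.76 W/kg


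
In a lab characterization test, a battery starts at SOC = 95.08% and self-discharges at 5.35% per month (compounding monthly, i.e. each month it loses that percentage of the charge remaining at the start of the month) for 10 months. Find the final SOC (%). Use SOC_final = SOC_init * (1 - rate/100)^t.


decay = (1 - 5.35/100)^10 = 0.57704
SOC_final = 95.08 * 0.57704 = 54.86%

54.86%


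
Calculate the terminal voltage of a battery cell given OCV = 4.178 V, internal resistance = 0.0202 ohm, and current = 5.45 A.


V = OCV - I*R = 4.178 - 5.45 * 0.0202 = 4.068 V

4.068 V


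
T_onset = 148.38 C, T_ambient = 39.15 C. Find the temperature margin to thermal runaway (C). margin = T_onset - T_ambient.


margin = T_onset - T_ambient = 148.38 - 39.15 = 109.23 C

109.23 C


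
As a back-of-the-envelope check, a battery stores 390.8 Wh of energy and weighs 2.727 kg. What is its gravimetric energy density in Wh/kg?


Specific energy = 390.8 Wh / 2.727 kg = 143.3 Wh/kg

143.3 Wh/kg


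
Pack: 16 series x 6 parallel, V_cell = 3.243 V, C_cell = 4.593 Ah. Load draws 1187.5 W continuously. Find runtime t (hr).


Step 1: E_pack = Ns * V_cell * Np * C_cell = 16 * 3.243 * 6 * 4.593 = 1429.9 Wh
Step 2: t = E_pack / P = 1429.9 / 1187.5 = 1.204 hr

1.204 hr


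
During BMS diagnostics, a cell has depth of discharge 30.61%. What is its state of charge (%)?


SOC = 100 - DOD = 100 - 30.61 = 69.39%

69.39%


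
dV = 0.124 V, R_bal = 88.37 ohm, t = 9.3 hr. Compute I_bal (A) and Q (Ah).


First, Ohm's law: I_bal = 0.124 V / 88.37 ohm = 0.0014032 A
Then Q = I * t = 0.0014032 A * 9.3 hr = 0.01305 Ah

I=0.0014032 A, Q=0.01305 Ah


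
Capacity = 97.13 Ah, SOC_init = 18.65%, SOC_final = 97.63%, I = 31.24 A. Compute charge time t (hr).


delta_Ah = 97.13 * (97.63 - 18.65) / 100 = 76.713 Ah
t = delta_Ah / I = 76.713 / 31.24 = 2.456 hr

2.456 hr


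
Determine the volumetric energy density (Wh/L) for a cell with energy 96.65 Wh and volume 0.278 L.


ED = E / V = 96.65 / 0.278 = 347.7 Wh/L

347.7 Wh/L


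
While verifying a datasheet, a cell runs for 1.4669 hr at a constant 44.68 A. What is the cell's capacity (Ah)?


C = I * t = 44.68 * 1.4669 = 65.54 Ah

65.54 Ah


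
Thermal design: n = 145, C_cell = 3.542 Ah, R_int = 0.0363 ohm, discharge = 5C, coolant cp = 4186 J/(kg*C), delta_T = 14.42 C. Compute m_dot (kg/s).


Step 1: I = 5 * 3.542 = 17.71 A
Step 2: Q_cell = I^2 * R = 17.71^2 * 0.0363 = 11.385 W
Step 3: Q_total = 145 * 11.385 = 1650.8 W
Step 4: m_dot = Q_total / (cp * dT) = 1650.8 / (4186 * 14.42) = 0.02735 kg/s

0.02735 kg/s


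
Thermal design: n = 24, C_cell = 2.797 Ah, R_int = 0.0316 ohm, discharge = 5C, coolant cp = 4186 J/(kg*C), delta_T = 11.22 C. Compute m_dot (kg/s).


Step 1: I = 5 * 2.797 = 13.985 A
Step 2: Q_cell = I^2 * R = 13.985^2 * 0.0316 = 6.1803 W
Step 3: Q_total = 24 * 6.1803 = 148.33 W
Step 4: m_dot = Q_total / (cp * dT) = 148.33 / (4186 * 11.22) = 0.003158 kg/s

0.003158 kg/s
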